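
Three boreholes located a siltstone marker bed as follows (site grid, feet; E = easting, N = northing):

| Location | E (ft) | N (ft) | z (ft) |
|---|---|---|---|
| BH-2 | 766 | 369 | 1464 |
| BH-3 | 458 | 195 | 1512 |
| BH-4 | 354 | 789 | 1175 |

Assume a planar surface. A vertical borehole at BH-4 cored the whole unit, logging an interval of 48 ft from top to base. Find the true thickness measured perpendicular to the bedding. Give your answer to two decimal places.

41.85 ft

Let the plane be z = a·E + b·N + c.
BH-3−BH-2: −308a − 174b = 48;  BH-4−BH-2: −412a + 420b = −289.
Solving gives a = 0.14984, b = −0.54110.
|∇z| = √(a²+b²) = 0.56147, so dip δ = arctan(0.56147) = 29.31°.
True thickness = vertical thickness × cos δ = 48 × cos 29.31° = 41.85 ft.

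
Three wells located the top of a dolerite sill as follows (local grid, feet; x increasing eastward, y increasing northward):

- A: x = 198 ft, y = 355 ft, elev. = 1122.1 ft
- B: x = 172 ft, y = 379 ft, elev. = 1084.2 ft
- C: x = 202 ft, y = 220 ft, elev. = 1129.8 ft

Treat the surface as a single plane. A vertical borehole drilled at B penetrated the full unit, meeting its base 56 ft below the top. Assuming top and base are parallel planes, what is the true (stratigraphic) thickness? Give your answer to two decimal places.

Let the plane be z = a·x + b·y + c.
B−A: −26a + 24b = −37.9;  C−A: 4a − 135b = 7.7.
Solving gives a = 1.44455, b = −0.01424.
|∇z| = √(a²+b²) = 1.44462, so dip δ = arctan(1.44462) = 55.31°.
True thickness = vertical thickness × cos δ = 56 × cos 55.31° = 31.87 ft.

31.87 ft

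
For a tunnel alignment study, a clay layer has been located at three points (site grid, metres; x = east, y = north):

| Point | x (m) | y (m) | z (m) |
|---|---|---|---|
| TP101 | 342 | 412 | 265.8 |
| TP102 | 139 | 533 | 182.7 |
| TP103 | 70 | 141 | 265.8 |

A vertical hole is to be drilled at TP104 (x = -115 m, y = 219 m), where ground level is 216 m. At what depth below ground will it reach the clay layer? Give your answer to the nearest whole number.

Let the plane be z = a·x + b·y + c.
TP102−TP101: −203a + 121b = −83.1;  TP103−TP101: −272a − 271b = 0.
Solving gives a = 0.25613, b = −0.25707.
Then c = 265.8 − a·342 − b·412 = 284.12.
At (-115, 219): z_contact = −29.5 − 56.3 + 284.12 = 198.4 m.
Depth below ground = 216 − 198.4 = 18 m.

18 m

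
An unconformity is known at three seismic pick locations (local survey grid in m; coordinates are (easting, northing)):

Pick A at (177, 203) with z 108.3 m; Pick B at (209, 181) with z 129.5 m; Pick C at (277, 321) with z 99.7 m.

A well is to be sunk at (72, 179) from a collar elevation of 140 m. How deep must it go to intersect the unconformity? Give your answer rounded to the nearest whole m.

63 m

Let the plane be z = a·E + b·N + c.
Pick B−Pick A: 32a − 22b = 21.2;  Pick C−Pick A: 100a + 118b = −8.6.
Solving gives a = 0.38695, b = −0.40080.
Then c = 108.3 − a·177 − b·203 = 121.17.
At (72, 179): z_contact = 27.9 − 71.7 + 121.17 = 77.3 m.
Depth below ground = 140 − 77.3 = 63 m.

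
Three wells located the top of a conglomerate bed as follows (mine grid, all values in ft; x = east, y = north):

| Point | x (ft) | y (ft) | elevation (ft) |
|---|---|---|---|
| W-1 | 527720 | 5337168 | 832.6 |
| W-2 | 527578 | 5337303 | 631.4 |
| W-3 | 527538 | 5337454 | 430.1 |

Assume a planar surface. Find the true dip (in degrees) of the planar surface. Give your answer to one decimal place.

Let the plane be z = a·x + b·y + c.
W-2−W-1: −142a + 135b = −201.2;  W-3−W-1: −182a + 286b = −402.5.
Solving gives a = 0.19983, b = −1.28018.
Gradient magnitude |∇z| = √(a² + b²) = √(0.03993 + 1.63885) = 1.29568.
True dip = arctan(1.29568) = 52.3°, dipping toward N (azimuth ≈ 351°).

52.3°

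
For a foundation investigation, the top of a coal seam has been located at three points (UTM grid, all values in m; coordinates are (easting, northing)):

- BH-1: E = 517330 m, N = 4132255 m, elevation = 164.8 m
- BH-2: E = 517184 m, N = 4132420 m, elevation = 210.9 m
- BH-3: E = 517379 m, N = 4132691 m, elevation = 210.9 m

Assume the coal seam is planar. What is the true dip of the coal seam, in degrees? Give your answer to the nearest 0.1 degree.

Let the plane be z = a·E + b·N + c.
BH-2−BH-1: −146a + 165b = 46.1;  BH-3−BH-1: 49a + 436b = 46.1.
Solving gives a = −0.17414, b = 0.12530.
Gradient magnitude |∇z| = √(a² + b²) = √(0.03033 + 0.01570) = 0.21454.
True dip = arctan(0.21454) = 12.1°, dipping toward SE (azimuth ≈ 126°).

12.1°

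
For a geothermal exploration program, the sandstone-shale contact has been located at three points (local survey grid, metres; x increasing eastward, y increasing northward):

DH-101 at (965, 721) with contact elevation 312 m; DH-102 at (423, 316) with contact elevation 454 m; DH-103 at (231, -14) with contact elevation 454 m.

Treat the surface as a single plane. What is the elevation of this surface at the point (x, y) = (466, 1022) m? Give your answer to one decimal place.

Let the plane be z = a·x + b·y + c.
DH-102−DH-101: −542a − 405b = 142;  DH-103−DH-101: −734a − 735b = 142.
Solving gives a = −0.463501, b = 0.269674.
Then c = 312 − a·965 − b·721 = 564.84.
At (466, 1022): z = −216.0 + 275.6 + 564.84 = 624.5 m.

624.5 m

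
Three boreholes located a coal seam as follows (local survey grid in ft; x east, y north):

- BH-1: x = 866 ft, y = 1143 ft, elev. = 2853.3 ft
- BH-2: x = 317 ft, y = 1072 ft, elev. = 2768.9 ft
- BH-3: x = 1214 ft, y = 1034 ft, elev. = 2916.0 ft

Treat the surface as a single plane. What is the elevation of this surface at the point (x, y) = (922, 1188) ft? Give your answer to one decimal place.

2859.7 ft

Let the plane be z = a·x + b·y + c.
BH-2−BH-1: −549a − 71b = −84.4;  BH-3−BH-1: 348a − 109b = 62.7.
Solving gives a = 0.161460, b = −0.059742.
Then c = 2853.3 − a·866 − b·1143 = 2781.76.
At (922, 1188): z = 148.9 − 71.0 + 2781.76 = 2859.7 ft.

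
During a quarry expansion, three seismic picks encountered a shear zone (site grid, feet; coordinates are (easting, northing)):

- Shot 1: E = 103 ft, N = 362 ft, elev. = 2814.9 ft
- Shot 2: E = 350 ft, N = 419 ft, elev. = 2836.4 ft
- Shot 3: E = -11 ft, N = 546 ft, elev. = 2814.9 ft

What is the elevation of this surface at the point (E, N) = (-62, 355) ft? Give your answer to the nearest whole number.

2802 ft

Let the plane be z = a·E + b·N + c.
Shot 2−Shot 1: 247a + 57b = 21.5;  Shot 3−Shot 1: −114a + 184b = 0.
Solving gives a = 0.07616, b = 0.04718.
Then c = 2814.9 − a·103 − b·362 = 2789.98.
At (-62, 355): z = −4.7 + 16.8 + 2789.98 = 2802.0 ft.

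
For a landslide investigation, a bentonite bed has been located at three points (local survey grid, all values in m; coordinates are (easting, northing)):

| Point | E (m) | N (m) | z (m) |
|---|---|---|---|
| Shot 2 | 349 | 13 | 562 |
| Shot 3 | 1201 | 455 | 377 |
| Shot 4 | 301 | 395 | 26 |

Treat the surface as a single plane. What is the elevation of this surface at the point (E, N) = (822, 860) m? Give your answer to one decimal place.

Let the plane be z = a·E + b·N + c.
Shot 3−Shot 2: 852a + 442b = −185;  Shot 4−Shot 2: −48a + 382b = −536.
Solving gives a = 0.479526, b = −1.342887.
Then c = 562 − a·349 − b·13 = 412.10.
At (822, 860): z = 394.2 − 1154.9 + 412.10 = -348.6 m.

-348.6 m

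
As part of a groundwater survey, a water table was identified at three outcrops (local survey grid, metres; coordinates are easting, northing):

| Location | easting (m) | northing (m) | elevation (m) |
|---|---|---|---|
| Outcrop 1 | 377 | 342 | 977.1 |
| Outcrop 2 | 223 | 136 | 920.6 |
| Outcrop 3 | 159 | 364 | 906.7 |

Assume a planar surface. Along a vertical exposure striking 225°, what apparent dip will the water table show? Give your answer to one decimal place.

14.2°

Two edge vectors: Outcrop 1→Outcrop 2 = (-154, -206, -56.5), Outcrop 1→Outcrop 3 = (-218, 22, -70.4).
Normal n = (Outcrop 1→Outcrop 2) × (Outcrop 1→Outcrop 3) = (15745.4, 1475.4, -48296).
So ∂z/∂easting = −n_x/n_z = 0.32602 and ∂z/∂northing = −n_y/n_z = 0.03055.
Unit vector along 225° is (sin 225°, cos 225°) = (-0.7071, -0.7071).
Slope in that direction = a·(-0.7071) + b·(-0.7071) = −0.25213.
Apparent dip = arctan|0.25213| = 14.2° (true dip is 18.1°, so apparent ≤ true as expected).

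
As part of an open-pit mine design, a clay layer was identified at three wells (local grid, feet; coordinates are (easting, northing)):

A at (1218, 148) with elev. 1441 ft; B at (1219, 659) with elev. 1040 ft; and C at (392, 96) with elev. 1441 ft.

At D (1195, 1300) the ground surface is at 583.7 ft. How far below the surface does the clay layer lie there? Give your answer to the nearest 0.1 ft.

48.0 ft

Two edge vectors: A→B = (1, 511, -401), A→C = (-826, -52, 0).
Normal n = (A→B) × (A→C) = (-20852, 331226, 422034).
So ∂z/∂E = −n_x/n_z = 0.049408 and ∂z/∂N = −n_y/n_z = −0.784833.
Intercept c from A: 1441 − 60.18 + 116.16 = 1496.98.
At (1195, 1300): z_contact = 59.04 − 1020.28 + 1496.98 = 535.74 ft.
Depth below ground = 583.7 − 535.74 = 48.0 ft.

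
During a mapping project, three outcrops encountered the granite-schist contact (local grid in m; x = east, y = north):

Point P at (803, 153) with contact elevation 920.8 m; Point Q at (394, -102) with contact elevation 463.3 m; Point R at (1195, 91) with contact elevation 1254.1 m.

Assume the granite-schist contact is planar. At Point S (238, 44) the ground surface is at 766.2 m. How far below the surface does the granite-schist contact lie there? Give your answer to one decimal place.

Let the plane be z = a·x + b·y + c.
Point Q−Point P: −409a − 255b = −457.5;  Point R−Point P: 392a − 62b = 333.3.
Solving gives a = 0.904551, b = 0.343289.
Then c = 920.8 − a·803 − b·153 = 141.92.
At (238, 44): z_contact = 215.28 + 15.10 + 141.92 = 372.31 m.
Depth below ground = 766.2 − 372.31 = 393.9 m.

393.9 m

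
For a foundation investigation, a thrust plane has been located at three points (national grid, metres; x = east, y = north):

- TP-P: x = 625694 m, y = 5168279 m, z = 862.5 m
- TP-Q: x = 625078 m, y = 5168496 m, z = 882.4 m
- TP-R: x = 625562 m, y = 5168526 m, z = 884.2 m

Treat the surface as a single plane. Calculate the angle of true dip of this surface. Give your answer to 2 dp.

4.97°

Two edge vectors: TP-P→TP-Q = (-616, 217, 19.9), TP-P→TP-R = (-132, 247, 21.7).
Normal n = (TP-P→TP-Q) × (TP-P→TP-R) = (-206.4, 10740.4, -123508).
So ∂z/∂x = −n_x/n_z = −0.00167 and ∂z/∂y = −n_y/n_z = 0.08696.
Gradient magnitude |∇z| = √(a² + b²) = √(0.00000 + 0.00756) = 0.08698.
True dip = arctan(0.08698) = 4.97°, dipping toward S (azimuth ≈ 179°).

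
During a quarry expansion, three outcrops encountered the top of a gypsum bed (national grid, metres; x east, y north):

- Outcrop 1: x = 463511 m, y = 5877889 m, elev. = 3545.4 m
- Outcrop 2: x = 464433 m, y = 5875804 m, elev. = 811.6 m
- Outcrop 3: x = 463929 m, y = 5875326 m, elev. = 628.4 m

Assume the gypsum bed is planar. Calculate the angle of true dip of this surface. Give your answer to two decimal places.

Let the plane be z = a·x + b·y + c.
Outcrop 2−Outcrop 1: 922a − 2085b = −2733.8;  Outcrop 3−Outcrop 1: 418a − 2563b = −2917.
Solving gives a = −0.62001, b = 1.03700.
Gradient magnitude |∇z| = √(a² + b²) = √(0.38442 + 1.07537) = 1.20822.
True dip = arctan(1.20822) = 50.39°, dipping toward SSE (azimuth ≈ 149°).

50.39°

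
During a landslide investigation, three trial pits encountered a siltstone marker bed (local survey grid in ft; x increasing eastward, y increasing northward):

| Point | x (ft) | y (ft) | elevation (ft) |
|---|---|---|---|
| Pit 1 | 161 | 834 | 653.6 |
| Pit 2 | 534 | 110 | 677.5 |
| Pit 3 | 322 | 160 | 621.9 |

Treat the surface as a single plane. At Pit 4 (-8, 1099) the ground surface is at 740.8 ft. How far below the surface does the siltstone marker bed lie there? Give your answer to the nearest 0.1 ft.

105.4 ft

Two edge vectors: Pit 1→Pit 2 = (373, -724, 23.9), Pit 1→Pit 3 = (161, -674, -31.7).
Normal n = (Pit 1→Pit 2) × (Pit 1→Pit 3) = (39059.4, 15672, -134838).
So ∂z/∂x = −n_x/n_z = 0.289677 and ∂z/∂y = −n_y/n_z = 0.116228.
Intercept c from Pit 1: 653.6 − 46.64 − 96.93 = 510.03.
At (-8, 1099): z_contact = −2.32 + 127.73 + 510.03 = 635.45 ft.
Depth below ground = 740.8 − 635.45 = 105.4 ft.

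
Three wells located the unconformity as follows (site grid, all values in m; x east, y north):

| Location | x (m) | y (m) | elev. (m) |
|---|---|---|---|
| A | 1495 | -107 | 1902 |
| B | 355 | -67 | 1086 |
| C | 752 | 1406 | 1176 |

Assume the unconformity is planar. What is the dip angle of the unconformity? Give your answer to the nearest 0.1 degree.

Let the plane be z = a·x + b·y + c.
B−A: −1140a + 40b = −816;  C−A: −743a + 1513b = −726.
Solving gives a = 0.71121, b = −0.13058.
Gradient magnitude |∇z| = √(a² + b²) = √(0.50582 + 0.01705) = 0.72310.
True dip = arctan(0.72310) = 35.9°, dipping toward W (azimuth ≈ 280°).

35.9°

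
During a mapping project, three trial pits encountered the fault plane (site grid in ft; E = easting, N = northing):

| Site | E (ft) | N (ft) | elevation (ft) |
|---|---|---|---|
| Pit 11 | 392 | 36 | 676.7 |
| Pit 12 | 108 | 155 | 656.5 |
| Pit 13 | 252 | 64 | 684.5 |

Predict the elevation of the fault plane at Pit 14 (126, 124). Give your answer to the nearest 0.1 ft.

Two edge vectors: Pit 11→Pit 12 = (-284, 119, -20.2), Pit 11→Pit 13 = (-140, 28, 7.8).
Normal n = (Pit 11→Pit 12) × (Pit 11→Pit 13) = (1493.8, 5043.2, 8708).
So ∂z/∂E = −n_x/n_z = −0.17154 and ∂z/∂N = −n_y/n_z = −0.57915.
Intercept c from Pit 11: 676.7 + 67.25 + 20.85 = 764.79.
At (126, 124): z = −21.6 − 71.8 + 764.79 = 671.4 ft.

671.4 ft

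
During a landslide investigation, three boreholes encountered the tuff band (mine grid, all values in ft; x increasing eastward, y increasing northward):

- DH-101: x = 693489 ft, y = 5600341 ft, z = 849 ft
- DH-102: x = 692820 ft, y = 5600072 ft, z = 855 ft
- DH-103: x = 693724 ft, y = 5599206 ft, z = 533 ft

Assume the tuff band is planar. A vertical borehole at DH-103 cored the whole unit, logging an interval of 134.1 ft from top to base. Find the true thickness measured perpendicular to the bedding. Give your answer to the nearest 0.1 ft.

Two edge vectors: DH-101→DH-102 = (-669, -269, 6), DH-101→DH-103 = (235, -1135, -316).
Normal n = (DH-101→DH-102) × (DH-101→DH-103) = (91814, -209994, 822530).
So ∂z/∂x = −n_x/n_z = −0.11162 and ∂z/∂y = −n_y/n_z = 0.25530.
|∇z| = √(a²+b²) = 0.27864, so dip δ = arctan(0.27864) = 15.57°.
True thickness = vertical thickness × cos δ = 134.1 × cos 15.57° = 129.2 ft.

129.2 ft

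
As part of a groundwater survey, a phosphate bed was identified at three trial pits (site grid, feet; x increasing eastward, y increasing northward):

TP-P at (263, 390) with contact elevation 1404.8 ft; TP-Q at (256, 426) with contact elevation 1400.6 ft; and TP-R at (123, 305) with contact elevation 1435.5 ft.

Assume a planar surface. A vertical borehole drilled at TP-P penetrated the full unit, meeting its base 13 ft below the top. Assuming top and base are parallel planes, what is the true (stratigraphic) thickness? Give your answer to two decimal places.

12.76 ft

Let the plane be z = a·x + b·y + c.
TP-Q−TP-P: −7a + 36b = −4.2;  TP-R−TP-P: −140a − 85b = 30.7.
Solving gives a = −0.13278, b = −0.14248.
|∇z| = √(a²+b²) = 0.19476, so dip δ = arctan(0.19476) = 11.02°.
True thickness = vertical thickness × cos δ = 13 × cos 11.02° = 12.76 ft.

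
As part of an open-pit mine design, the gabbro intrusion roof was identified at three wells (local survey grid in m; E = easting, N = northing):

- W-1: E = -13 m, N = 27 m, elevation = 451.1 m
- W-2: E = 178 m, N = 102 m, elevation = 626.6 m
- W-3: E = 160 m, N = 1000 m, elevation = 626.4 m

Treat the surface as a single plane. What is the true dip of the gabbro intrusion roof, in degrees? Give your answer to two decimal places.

42.36°

Two edge vectors: W-1→W-2 = (191, 75, 175.5), W-1→W-3 = (173, 973, 175.3).
Normal n = (W-1→W-2) × (W-1→W-3) = (-157614, -3120.8, 172868).
So ∂z/∂E = −n_x/n_z = 0.91176 and ∂z/∂N = −n_y/n_z = 0.01805.
Gradient magnitude |∇z| = √(a² + b²) = √(0.83130 + 0.00033) = 0.91194.
True dip = arctan(0.91194) = 42.36°, dipping toward W (azimuth ≈ 269°).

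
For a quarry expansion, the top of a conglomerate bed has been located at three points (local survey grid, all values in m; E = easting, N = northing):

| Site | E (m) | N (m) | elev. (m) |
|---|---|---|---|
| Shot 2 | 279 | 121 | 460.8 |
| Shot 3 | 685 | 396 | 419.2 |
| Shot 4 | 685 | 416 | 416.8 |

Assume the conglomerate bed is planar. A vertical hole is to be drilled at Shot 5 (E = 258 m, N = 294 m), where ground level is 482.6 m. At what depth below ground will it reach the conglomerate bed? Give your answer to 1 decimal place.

Two edge vectors: Shot 2→Shot 3 = (406, 275, -41.6), Shot 2→Shot 4 = (406, 295, -44).
Normal n = (Shot 2→Shot 3) × (Shot 2→Shot 4) = (172, 974.4, 8120).
So ∂z/∂E = −n_x/n_z = −0.02118 and ∂z/∂N = −n_y/n_z = −0.12000.
Intercept c from Shot 2: 460.8 + 5.91 + 14.52 = 481.23.
At (258, 294): z_contact = −5.47 − 35.28 + 481.23 = 440.48 m.
Depth below ground = 482.6 − 440.48 = 42.1 m.

42.1 m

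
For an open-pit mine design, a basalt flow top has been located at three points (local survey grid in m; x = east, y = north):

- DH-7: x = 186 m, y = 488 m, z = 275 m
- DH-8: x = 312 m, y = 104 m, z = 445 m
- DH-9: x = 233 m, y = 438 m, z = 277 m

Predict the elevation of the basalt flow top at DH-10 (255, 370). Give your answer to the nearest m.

307 m

Two edge vectors: DH-7→DH-8 = (126, -384, 170), DH-7→DH-9 = (47, -50, 2).
Normal n = (DH-7→DH-8) × (DH-7→DH-9) = (7732, 7738, 11748).
So ∂z/∂x = −n_x/n_z = −0.65815 and ∂z/∂y = −n_y/n_z = −0.65867.
Intercept c from DH-7: 275 + 122.42 + 321.43 = 718.85.
At (255, 370): z = −167.8 − 243.7 + 718.85 = 307.3 m.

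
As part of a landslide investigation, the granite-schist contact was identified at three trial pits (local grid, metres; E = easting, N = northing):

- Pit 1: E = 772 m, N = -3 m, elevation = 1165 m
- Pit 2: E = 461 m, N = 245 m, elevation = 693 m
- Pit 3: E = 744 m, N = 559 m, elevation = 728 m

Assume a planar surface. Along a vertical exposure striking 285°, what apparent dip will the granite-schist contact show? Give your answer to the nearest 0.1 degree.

47.5°

Let the plane be z = a·E + b·N + c.
Pit 2−Pit 1: −311a + 248b = −472;  Pit 3−Pit 1: −28a + 562b = −437.
Solving gives a = 0.93476, b = −0.73101.
Unit vector along 285° is (sin 285°, cos 285°) = (-0.9659, 0.2588).
Slope in that direction = a·(-0.9659) + b·(0.2588) = −1.09211.
Apparent dip = arctan|1.09211| = 47.5° (true dip is 49.9°, so apparent ≤ true as expected).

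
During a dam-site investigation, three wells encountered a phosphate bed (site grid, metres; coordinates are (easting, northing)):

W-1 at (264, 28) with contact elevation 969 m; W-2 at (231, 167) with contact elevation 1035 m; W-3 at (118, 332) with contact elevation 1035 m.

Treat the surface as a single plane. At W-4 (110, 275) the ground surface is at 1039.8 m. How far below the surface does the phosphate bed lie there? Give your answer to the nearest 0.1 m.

Let the plane be z = a·E + b·N + c.
W-2−W-1: −33a + 139b = 66;  W-3−W-1: −146a + 304b = 66.
Solving gives a = 1.06120, b = 0.72676.
Then c = 969 − a·264 − b·28 = 668.49.
At (110, 275): z_contact = 116.73 + 199.86 + 668.49 = 985.09 m.
Depth below ground = 1039.8 − 985.09 = 54.7 m.

54.7 m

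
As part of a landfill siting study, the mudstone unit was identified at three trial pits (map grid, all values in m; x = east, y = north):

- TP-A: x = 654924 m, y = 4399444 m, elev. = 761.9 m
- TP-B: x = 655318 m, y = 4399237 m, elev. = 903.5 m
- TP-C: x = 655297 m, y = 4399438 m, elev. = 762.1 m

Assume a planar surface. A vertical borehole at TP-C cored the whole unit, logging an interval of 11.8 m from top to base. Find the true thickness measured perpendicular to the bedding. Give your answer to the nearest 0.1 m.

Let the plane be z = a·x + b·y + c.
TP-B−TP-A: 394a − 207b = 141.6;  TP-C−TP-A: 373a − 6b = 0.2.
Solving gives a = −0.01080, b = −0.70461.
|∇z| = √(a²+b²) = 0.70469, so dip δ = arctan(0.70469) = 35.17°.
True thickness = vertical thickness × cos δ = 11.8 × cos 35.17° = 9.6 m.

9.6 m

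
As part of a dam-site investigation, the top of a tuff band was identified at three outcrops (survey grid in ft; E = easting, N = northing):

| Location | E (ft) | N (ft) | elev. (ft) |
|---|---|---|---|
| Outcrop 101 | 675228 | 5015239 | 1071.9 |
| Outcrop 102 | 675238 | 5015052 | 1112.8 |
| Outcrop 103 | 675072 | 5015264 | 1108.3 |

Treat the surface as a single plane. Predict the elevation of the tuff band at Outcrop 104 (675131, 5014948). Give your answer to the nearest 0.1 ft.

1166.0 ft

Let the plane be z = a·E + b·N + c.
Outcrop 102−Outcrop 101: 10a − 187b = 40.9;  Outcrop 103−Outcrop 101: −156a + 25b = 36.4.
Solving gives a = −0.270703962, b = −0.233192725.
Then c = 1071.9 − a·675228 − b·5015239 = 1353376.05.
At (675131, 5014948): z = −182760.6 − 1169449.4 + 1353376.05 = 1166.0 ft.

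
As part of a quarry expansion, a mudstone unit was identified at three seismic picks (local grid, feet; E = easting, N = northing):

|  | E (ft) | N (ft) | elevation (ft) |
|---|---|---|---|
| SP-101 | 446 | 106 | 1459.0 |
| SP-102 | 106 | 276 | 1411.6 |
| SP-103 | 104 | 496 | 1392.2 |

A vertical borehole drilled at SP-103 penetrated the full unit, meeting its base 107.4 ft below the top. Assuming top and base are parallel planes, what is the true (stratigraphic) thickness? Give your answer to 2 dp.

106.51 ft

Two edge vectors: SP-101→SP-102 = (-340, 170, -47.4), SP-101→SP-103 = (-342, 390, -66.8).
Normal n = (SP-101→SP-102) × (SP-101→SP-103) = (7130, -6501.2, -74460).
So ∂z/∂E = −n_x/n_z = 0.09576 and ∂z/∂N = −n_y/n_z = −0.08731.
|∇z| = √(a²+b²) = 0.12959, so dip δ = arctan(0.12959) = 7.38°.
True thickness = vertical thickness × cos δ = 107.4 × cos 7.38° = 106.51 ft.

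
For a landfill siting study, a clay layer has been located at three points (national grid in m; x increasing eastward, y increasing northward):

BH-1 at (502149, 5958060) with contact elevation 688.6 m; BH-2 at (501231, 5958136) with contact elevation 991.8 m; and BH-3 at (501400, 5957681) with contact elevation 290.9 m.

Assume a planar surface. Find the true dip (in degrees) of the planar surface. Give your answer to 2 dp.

55.91°

Let the plane be z = a·x + b·y + c.
BH-2−BH-1: −918a + 76b = 303.2;  BH-3−BH-1: −749a − 379b = −397.7.
Solving gives a = −0.20918, b = 1.46274.
Gradient magnitude |∇z| = √(a² + b²) = √(0.04376 + 2.13962) = 1.47762.
True dip = arctan(1.47762) = 55.91°, dipping toward S (azimuth ≈ 172°).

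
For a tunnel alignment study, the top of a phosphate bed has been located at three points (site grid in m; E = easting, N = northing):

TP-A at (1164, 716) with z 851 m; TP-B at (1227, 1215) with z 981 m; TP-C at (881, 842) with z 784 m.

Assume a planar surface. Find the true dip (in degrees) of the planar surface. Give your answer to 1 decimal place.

21.8°

Two edge vectors: TP-A→TP-B = (63, 499, 130), TP-A→TP-C = (-283, 126, -67).
Normal n = (TP-A→TP-B) × (TP-A→TP-C) = (-49813, -32569, 149155).
So ∂z/∂E = −n_x/n_z = 0.33397 and ∂z/∂N = −n_y/n_z = 0.21836.
Gradient magnitude |∇z| = √(a² + b²) = √(0.11153 + 0.04768) = 0.39902.
True dip = arctan(0.39902) = 21.8°, dipping toward WSW (azimuth ≈ 237°).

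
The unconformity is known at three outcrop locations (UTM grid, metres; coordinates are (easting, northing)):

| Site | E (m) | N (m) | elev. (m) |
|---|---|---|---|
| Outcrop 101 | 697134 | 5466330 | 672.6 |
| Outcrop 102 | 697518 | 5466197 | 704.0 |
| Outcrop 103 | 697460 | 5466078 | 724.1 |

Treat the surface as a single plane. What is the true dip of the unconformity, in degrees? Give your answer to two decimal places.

10.19°

Two edge vectors: Outcrop 101→Outcrop 102 = (384, -133, 31.4), Outcrop 101→Outcrop 103 = (326, -252, 51.5).
Normal n = (Outcrop 101→Outcrop 102) × (Outcrop 101→Outcrop 103) = (1063.3, -9539.6, -53410).
So ∂z/∂E = −n_x/n_z = 0.01991 and ∂z/∂N = −n_y/n_z = −0.17861.
Gradient magnitude |∇z| = √(a² + b²) = √(0.00040 + 0.03190) = 0.17972.
True dip = arctan(0.17972) = 10.19°, dipping toward N (azimuth ≈ 354°).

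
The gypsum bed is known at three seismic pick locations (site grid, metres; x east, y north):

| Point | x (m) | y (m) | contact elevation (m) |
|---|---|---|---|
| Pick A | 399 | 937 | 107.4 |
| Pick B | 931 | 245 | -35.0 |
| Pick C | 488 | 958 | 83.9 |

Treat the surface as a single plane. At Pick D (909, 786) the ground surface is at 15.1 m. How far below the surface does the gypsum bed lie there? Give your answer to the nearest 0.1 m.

Two edge vectors: Pick A→Pick B = (532, -692, -142.4), Pick A→Pick C = (89, 21, -23.5).
Normal n = (Pick A→Pick B) × (Pick A→Pick C) = (19252.4, -171.6, 72760).
So ∂z/∂x = −n_x/n_z = −0.26460 and ∂z/∂y = −n_y/n_z = 0.00236.
Intercept c from Pick A: 107.4 + 105.58 − 2.21 = 210.77.
At (909, 786): z_contact = −240.52 + 1.85 + 210.77 = -27.90 m.
Depth below ground = 15.1 − (-27.90) = 43.0 m.

43.0 m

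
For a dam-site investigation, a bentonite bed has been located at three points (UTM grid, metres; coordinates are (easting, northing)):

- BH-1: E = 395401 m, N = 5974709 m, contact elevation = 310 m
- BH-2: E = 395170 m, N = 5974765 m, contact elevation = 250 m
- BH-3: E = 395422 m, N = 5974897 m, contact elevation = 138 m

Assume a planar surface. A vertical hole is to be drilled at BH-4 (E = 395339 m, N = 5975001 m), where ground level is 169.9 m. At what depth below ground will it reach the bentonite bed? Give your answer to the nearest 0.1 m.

Let the plane be z = a·E + b·N + c.
BH-2−BH-1: −231a + 56b = −60;  BH-3−BH-1: 21a + 188b = −172.
Solving gives a = 0.036947359, b = −0.919020716.
Then c = 310 − a·395401 − b·5974709 = 5476582.32.
At (395339, 5975001): z_contact = 14606.73 − 5491149.69 + 5476582.32 = 39.36 m.
Depth below ground = 169.9 − 39.36 = 130.5 m.

130.5 m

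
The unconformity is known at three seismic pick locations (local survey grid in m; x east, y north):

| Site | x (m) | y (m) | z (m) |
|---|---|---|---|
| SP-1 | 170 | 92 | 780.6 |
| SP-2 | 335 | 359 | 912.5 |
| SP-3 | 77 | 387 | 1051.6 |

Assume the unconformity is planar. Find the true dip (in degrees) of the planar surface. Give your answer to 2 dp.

Let the plane be z = a·x + b·y + c.
SP-2−SP-1: 165a + 267b = 131.9;  SP-3−SP-1: −93a + 295b = 271.
Solving gives a = −0.45502, b = 0.77520.
Gradient magnitude |∇z| = √(a² + b²) = √(0.20704 + 0.60093) = 0.89887.
True dip = arctan(0.89887) = 41.95°, dipping toward SSE (azimuth ≈ 150°).

41.95°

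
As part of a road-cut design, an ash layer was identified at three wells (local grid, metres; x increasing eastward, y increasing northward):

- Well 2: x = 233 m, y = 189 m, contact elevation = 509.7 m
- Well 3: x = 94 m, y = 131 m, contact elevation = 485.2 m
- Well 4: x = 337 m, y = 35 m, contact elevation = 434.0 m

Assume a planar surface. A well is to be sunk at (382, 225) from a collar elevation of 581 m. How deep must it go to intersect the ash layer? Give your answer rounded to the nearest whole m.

58 m

Let the plane be z = a·x + b·y + c.
Well 3−Well 2: −139a − 58b = −24.5;  Well 4−Well 2: 104a − 154b = −75.7.
Solving gives a = −0.02251, b = 0.47636.
Then c = 509.7 − a·233 − b·189 = 424.91.
At (382, 225): z_contact = −8.6 + 107.2 + 424.91 = 523.5 m.
Depth below ground = 581 − 523.5 = 58 m.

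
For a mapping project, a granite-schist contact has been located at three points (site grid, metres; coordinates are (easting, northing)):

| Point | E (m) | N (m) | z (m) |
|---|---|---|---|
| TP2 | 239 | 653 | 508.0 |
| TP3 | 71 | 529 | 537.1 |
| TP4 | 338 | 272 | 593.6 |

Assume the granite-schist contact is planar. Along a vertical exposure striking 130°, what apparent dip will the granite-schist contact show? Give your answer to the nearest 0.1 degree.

8.0°

Two edge vectors: TP2→TP3 = (-168, -124, 29.1), TP2→TP4 = (99, -381, 85.6).
Normal n = (TP2→TP3) × (TP2→TP4) = (472.7, 17261.7, 76284).
So ∂z/∂E = −n_x/n_z = −0.00620 and ∂z/∂N = −n_y/n_z = −0.22628.
Unit vector along 130° is (sin 130°, cos 130°) = (0.7660, -0.6428).
Slope in that direction = a·(0.7660) + b·(-0.6428) = 0.14070.
Apparent dip = arctan|0.14070| = 8.0° (true dip is 12.8°, so apparent ≤ true as expected).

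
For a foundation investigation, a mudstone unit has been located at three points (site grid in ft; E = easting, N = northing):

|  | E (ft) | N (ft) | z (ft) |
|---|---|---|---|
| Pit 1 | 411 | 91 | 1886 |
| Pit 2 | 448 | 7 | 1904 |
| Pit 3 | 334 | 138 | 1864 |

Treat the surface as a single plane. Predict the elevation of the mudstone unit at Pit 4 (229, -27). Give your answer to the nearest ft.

Let the plane be z = a·E + b·N + c.
Pit 2−Pit 1: 37a − 84b = 18;  Pit 3−Pit 1: −77a + 47b = −22.
Solving gives a = 0.21188, b = −0.12096.
Then c = 1886 − a·411 − b·91 = 1809.92.
At (229, -27): z = 48.5 + 3.3 + 1809.92 = 1861.7 ft.

1862 ft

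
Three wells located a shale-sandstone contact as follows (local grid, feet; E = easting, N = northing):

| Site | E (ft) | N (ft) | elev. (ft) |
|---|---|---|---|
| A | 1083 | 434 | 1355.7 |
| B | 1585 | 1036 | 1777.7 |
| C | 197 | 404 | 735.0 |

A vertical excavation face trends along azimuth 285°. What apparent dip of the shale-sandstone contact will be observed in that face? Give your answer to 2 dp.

Let the plane be z = a·E + b·N + c.
B−A: 502a + 602b = 422;  C−A: −886a − 30b = −620.7.
Solving gives a = 0.69649, b = 0.12020.
Unit vector along 285° is (sin 285°, cos 285°) = (-0.9659, 0.2588).
Slope in that direction = a·(-0.9659) + b·(0.2588) = −0.64165.
Apparent dip = arctan|0.64165| = 32.69° (true dip is 35.3°, so apparent ≤ true as expected).

32.69°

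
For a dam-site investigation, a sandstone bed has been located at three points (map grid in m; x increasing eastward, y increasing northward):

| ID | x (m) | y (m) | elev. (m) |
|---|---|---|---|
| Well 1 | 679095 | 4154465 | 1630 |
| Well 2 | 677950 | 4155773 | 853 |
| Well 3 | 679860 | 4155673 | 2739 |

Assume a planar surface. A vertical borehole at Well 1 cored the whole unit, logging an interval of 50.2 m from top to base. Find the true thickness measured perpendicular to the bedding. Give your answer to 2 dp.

Two edge vectors: Well 1→Well 2 = (-1145, 1308, -777), Well 1→Well 3 = (765, 1208, 1109).
Normal n = (Well 1→Well 2) × (Well 1→Well 3) = (2389188, 675400, -2383780).
So ∂z/∂x = −n_x/n_z = 1.00227 and ∂z/∂y = −n_y/n_z = 0.28333.
|∇z| = √(a²+b²) = 1.04155, so dip δ = arctan(1.04155) = 46.17°.
True thickness = vertical thickness × cos δ = 50.2 × cos 46.17° = 34.77 m.

34.77 m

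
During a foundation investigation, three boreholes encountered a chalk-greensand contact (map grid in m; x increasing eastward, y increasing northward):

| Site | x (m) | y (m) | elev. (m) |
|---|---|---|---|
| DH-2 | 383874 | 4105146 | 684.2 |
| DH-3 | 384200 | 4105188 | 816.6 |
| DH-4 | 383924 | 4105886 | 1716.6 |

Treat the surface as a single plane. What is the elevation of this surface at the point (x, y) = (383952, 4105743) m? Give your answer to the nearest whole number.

Two edge vectors: DH-2→DH-3 = (326, 42, 132.4), DH-2→DH-4 = (50, 740, 1032.4).
Normal n = (DH-2→DH-3) × (DH-2→DH-4) = (-54615.2, -329942.4, 239140).
So ∂z/∂x = −n_x/n_z = 0.22838170 and ∂z/∂y = −n_y/n_z = 1.37970394.
Intercept c from DH-2: 684.2 − 87669.80 − 5663886.11 = −5750871.70.
At (383952, 4105743): z = 87687.6 + 5664709.8 − 5750871.70 = 1525.7 m.

1526 m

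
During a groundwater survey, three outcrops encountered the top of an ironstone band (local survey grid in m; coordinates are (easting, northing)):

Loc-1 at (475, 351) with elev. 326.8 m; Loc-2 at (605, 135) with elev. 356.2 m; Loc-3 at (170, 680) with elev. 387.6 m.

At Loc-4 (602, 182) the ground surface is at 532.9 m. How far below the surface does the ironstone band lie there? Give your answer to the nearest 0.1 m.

208.1 m

Two edge vectors: Loc-1→Loc-2 = (130, -216, 29.4), Loc-1→Loc-3 = (-305, 329, 60.8).
Normal n = (Loc-1→Loc-2) × (Loc-1→Loc-3) = (-22805.4, -16871, -23110).
So ∂z/∂E = −n_x/n_z = −0.98682 and ∂z/∂N = −n_y/n_z = −0.73003.
Intercept c from Loc-1: 326.8 + 468.74 + 256.24 = 1051.78.
At (602, 182): z_contact = −594.07 − 132.87 + 1051.78 = 324.85 m.
Depth below ground = 532.9 − 324.85 = 208.1 m.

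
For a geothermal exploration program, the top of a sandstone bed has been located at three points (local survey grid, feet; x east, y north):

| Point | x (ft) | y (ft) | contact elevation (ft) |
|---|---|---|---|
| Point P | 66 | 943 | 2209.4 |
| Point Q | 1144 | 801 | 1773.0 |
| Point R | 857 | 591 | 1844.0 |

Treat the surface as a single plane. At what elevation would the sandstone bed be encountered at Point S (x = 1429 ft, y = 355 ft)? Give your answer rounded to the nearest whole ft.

Two edge vectors: Point P→Point Q = (1078, -142, -436.4), Point P→Point R = (791, -352, -365.4).
Normal n = (Point P→Point Q) × (Point P→Point R) = (-101726, 48708.8, -267134).
So ∂z/∂x = −n_x/n_z = −0.38081 and ∂z/∂y = −n_y/n_z = 0.18234.
Intercept c from Point P: 2209.4 + 25.13 − 171.95 = 2062.59.
At (1429, 355): z = −544.2 + 64.7 + 2062.59 = 1583.1 ft.

1583 ft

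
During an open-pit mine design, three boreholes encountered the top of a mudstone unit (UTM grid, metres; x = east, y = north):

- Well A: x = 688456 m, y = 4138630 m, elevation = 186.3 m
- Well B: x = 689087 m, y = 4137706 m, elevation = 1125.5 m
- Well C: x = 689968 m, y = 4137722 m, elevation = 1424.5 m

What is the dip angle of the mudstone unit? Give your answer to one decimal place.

Two edge vectors: Well A→Well B = (631, -924, 939.2), Well A→Well C = (1512, -908, 1238.2).
Normal n = (Well A→Well B) × (Well A→Well C) = (-291303.2, 638766.2, 824140).
So ∂z/∂x = −n_x/n_z = 0.35346 and ∂z/∂y = −n_y/n_z = −0.77507.
Gradient magnitude |∇z| = √(a² + b²) = √(0.12494 + 0.60073) = 0.85186.
True dip = arctan(0.85186) = 40.4°, dipping toward NNW (azimuth ≈ 335°).

40.4°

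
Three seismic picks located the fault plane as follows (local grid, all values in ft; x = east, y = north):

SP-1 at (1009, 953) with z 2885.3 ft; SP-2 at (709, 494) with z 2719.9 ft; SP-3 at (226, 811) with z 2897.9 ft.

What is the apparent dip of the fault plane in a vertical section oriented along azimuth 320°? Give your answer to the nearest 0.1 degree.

Let the plane be z = a·x + b·y + c.
SP-2−SP-1: −300a − 459b = −165.4;  SP-3−SP-1: −783a − 142b = 12.6.
Solving gives a = −0.09239, b = 0.42074.
Unit vector along 320° is (sin 320°, cos 320°) = (-0.6428, 0.7660).
Slope in that direction = a·(-0.6428) + b·(0.7660) = 0.38169.
Apparent dip = arctan|0.38169| = 20.9° (true dip is 23.3°, so apparent ≤ true as expected).

20.9°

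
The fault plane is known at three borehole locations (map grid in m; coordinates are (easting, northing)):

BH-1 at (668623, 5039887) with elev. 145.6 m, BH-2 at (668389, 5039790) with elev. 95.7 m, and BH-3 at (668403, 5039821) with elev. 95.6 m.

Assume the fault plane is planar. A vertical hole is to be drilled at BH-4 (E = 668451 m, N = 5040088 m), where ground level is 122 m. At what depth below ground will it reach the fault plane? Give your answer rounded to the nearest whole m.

Two edge vectors: BH-1→BH-2 = (-234, -97, -49.9), BH-1→BH-3 = (-220, -66, -50).
Normal n = (BH-1→BH-2) × (BH-1→BH-3) = (1556.6, -722, -5896).
So ∂z/∂E = −n_x/n_z = 0.26400950 and ∂z/∂N = −n_y/n_z = −0.12245590.
Intercept c from BH-1: 145.6 − 176522.82 + 617163.91 = 440786.69.
At (668451, 5040088): z_contact = 176477.4 − 617188.5 + 440786.69 = 75.6 m.
Depth below ground = 122 − 75.6 = 46 m.

46 m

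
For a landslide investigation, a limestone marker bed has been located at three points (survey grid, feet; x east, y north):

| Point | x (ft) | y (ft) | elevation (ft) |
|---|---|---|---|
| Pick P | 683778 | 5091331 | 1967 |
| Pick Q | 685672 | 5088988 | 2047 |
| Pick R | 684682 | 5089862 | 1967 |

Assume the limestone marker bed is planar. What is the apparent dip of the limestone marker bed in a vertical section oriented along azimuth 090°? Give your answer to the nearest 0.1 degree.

Two edge vectors: Pick P→Pick Q = (1894, -2343, 80), Pick P→Pick R = (904, -1469, 0).
Normal n = (Pick P→Pick Q) × (Pick P→Pick R) = (117520, 72320, -664214).
So ∂z/∂x = −n_x/n_z = 0.17693 and ∂z/∂y = −n_y/n_z = 0.10888.
Unit vector along 090° is (sin 90°, cos 90°) = (1.0000, 0.0000).
Slope in that direction = a·(1.0000) + b·(0.0000) = 0.17693.
Apparent dip = arctan|0.17693| = 10.0° (true dip is 11.7°, so apparent ≤ true as expected).

10.0°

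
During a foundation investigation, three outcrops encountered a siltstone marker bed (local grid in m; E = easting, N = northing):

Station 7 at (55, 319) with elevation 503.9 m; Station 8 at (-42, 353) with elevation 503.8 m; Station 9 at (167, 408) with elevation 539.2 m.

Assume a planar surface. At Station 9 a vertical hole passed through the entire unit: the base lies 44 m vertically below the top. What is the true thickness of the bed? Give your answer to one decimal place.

42.2 m

Let the plane be z = a·E + b·N + c.
Station 8−Station 7: −97a + 34b = −0.1;  Station 9−Station 7: 112a + 89b = 35.3.
Solving gives a = 0.09719, b = 0.27433.
|∇z| = √(a²+b²) = 0.29103, so dip δ = arctan(0.29103) = 16.23°.
True thickness = vertical thickness × cos δ = 44 × cos 16.23° = 42.2 m.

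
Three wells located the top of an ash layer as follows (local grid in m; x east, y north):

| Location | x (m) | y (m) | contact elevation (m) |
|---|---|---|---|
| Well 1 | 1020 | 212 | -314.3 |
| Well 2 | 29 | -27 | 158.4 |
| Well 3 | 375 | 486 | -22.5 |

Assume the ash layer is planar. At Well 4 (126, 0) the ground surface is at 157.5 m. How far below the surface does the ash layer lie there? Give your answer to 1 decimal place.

Two edge vectors: Well 1→Well 2 = (-991, -239, 472.7), Well 1→Well 3 = (-645, 274, 291.8).
Normal n = (Well 1→Well 2) × (Well 1→Well 3) = (-199260, -15717.7, -425689).
So ∂z/∂x = −n_x/n_z = −0.468088 and ∂z/∂y = −n_y/n_z = −0.036923.
Intercept c from Well 1: -314.3 + 477.45 + 7.83 = 170.98.
At (126, 0): z_contact = −58.98 + 0.00 + 170.98 = 112.00 m.
Depth below ground = 157.5 − 112.00 = 45.5 m.

45.5 m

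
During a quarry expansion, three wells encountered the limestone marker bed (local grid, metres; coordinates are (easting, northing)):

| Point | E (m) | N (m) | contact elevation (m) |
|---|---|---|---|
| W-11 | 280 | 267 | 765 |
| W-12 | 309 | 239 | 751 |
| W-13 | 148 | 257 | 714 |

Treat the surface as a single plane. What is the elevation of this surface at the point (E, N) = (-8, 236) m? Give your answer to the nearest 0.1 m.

Let the plane be z = a·E + b·N + c.
W-12−W-11: 29a − 28b = −14;  W-13−W-11: −132a − 10b = −51.
Solving gives a = 0.32313, b = 0.83467.
Then c = 765 − a·280 − b·267 = 451.67.
At (-8, 236): z = −2.6 + 197.0 + 451.67 = 646.1 m.

646.1 m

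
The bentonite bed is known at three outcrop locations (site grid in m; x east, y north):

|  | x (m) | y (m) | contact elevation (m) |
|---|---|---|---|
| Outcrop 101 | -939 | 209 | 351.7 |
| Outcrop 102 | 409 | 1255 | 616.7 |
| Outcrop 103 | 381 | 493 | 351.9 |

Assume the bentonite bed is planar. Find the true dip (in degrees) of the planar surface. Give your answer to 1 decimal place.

19.7°

Two edge vectors: Outcrop 101→Outcrop 102 = (1348, 1046, 265), Outcrop 101→Outcrop 103 = (1320, 284, 0.2).
Normal n = (Outcrop 101→Outcrop 102) × (Outcrop 101→Outcrop 103) = (-75050.8, 349530.4, -997888).
So ∂z/∂x = −n_x/n_z = −0.07521 and ∂z/∂y = −n_y/n_z = 0.35027.
Gradient magnitude |∇z| = √(a² + b²) = √(0.00566 + 0.12269) = 0.35825.
True dip = arctan(0.35825) = 19.7°, dipping toward SSE (azimuth ≈ 168°).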